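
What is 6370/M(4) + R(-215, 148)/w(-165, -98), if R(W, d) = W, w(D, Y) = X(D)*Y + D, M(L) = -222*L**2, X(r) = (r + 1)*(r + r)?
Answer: -1126174619/627984720 ≈ -1.7933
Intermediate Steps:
X(r) = 2*r*(1 + r) (X(r) = (1 + r)*(2*r) = 2*r*(1 + r))
w(D, Y) = D + 2*D*Y*(1 + D) (w(D, Y) = (2*D*(1 + D))*Y + D = 2*D*Y*(1 + D) + D = D + 2*D*Y*(1 + D))
6370/M(4) + R(-215, 148)/w(-165, -98) = 6370/((-222*4**2)) - 215*(-1/(165*(1 + 2*(-98)*(1 - 165)))) = 6370/((-222*16)) - 215*(-1/(165*(1 + 2*(-98)*(-164)))) = 6370/(-3552) - 215*(-1/(165*(1 + 32144))) = 6370*(-1/3552) - 215/((-165*32145)) = -3185/1776 - 215/(-5303925) = -3185/1776 - 215*(-1/5303925) = -3185/1776 + 43/1060785 = -1126174619/627984720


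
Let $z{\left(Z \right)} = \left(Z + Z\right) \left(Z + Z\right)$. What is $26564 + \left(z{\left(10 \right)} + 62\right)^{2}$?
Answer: $240008$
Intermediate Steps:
$z{\left(Z \right)} = 4 Z^{2}$ ($z{\left(Z \right)} = 2 Z 2 Z = 4 Z^{2}$)
$26564 + \left(z{\left(10 \right)} + 62\right)^{2} = 26564 + \left(4 \cdot 10^{2} + 62\right)^{2} = 26564 + \left(4 \cdot 100 + 62\right)^{2} = 26564 + \left(400 + 62\right)^{2} = 26564 + 462^{2} = 26564 + 213444 = 240008$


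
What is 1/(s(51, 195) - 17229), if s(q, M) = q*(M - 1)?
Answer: -1/7335 ≈ -0.00013633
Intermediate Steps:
s(q, M) = q*(-1 + M)
1/(s(51, 195) - 17229) = 1/(51*(-1 + 195) - 17229) = 1/(51*194 - 17229) = 1/(9894 - 17229) = 1/(-7335) = -1/7335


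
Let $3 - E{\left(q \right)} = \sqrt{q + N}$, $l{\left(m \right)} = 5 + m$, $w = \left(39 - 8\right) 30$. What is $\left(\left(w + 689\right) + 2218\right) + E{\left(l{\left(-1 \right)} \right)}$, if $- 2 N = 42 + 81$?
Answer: $3840 - \frac{i \sqrt{230}}{2} \approx 3840.0 - 7.5829 i$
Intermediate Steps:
$w = 930$ ($w = \left(39 + \left(-12 + 4\right)\right) 30 = \left(39 - 8\right) 30 = 31 \cdot 30 = 930$)
$N = - \frac{123}{2}$ ($N = - \frac{42 + 81}{2} = \left(- \frac{1}{2}\right) 123 = - \frac{123}{2} \approx -61.5$)
$E{\left(q \right)} = 3 - \sqrt{- \frac{123}{2} + q}$ ($E{\left(q \right)} = 3 - \sqrt{q - \frac{123}{2}} = 3 - \sqrt{- \frac{123}{2} + q}$)
$\left(\left(w + 689\right) + 2218\right) + E{\left(l{\left(-1 \right)} \right)} = \left(\left(930 + 689\right) + 2218\right) + \left(3 - \frac{\sqrt{-246 + 4 \left(5 - 1\right)}}{2}\right) = \left(1619 + 2218\right) + \left(3 - \frac{\sqrt{-246 + 4 \cdot 4}}{2}\right) = 3837 + \left(3 - \frac{\sqrt{-246 + 16}}{2}\right) = 3837 + \left(3 - \frac{\sqrt{-230}}{2}\right) = 3837 + \left(3 - \frac{i \sqrt{230}}{2}\right) = 3840 - \frac{i \sqrt{230}}{2}$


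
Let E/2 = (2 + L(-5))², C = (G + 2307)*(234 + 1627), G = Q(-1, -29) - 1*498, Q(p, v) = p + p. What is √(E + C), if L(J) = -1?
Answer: √3362829 ≈ 1833.8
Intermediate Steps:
Q(p, v) = 2*p
G = -500 (G = 2*(-1) - 1*498 = -2 - 498 = -500)
C = 3362827 (C = (-500 + 2307)*(234 + 1627) = 1807*1861 = 3362827)
E = 2 (E = 2*(2 - 1)² = 2*1² = 2*1 = 2)
√(E + C) = √(2 + 3362827) = √3362829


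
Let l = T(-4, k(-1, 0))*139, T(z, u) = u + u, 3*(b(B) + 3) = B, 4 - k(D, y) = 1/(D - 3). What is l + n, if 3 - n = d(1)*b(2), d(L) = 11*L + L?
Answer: 2425/2 ≈ 1212.5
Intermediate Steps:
d(L) = 12*L
k(D, y) = 4 - 1/(-3 + D) (k(D, y) = 4 - 1/(D - 3) = 4 - 1/(-3 + D))
b(B) = -3 + B/3
T(z, u) = 2*u
l = 2363/2 (l = (2*((-13 + 4*(-1))/(-3 - 1)))*139 = (2*((-13 - 4)/(-4)))*139 = (2*(-1/4*(-17)))*139 = (2*(17/4))*139 = (17/2)*139 = 2363/2 ≈ 1181.5)
n = 31 (n = 3 - 12*1*(-3 + (1/3)*2) = 3 - 12*(-3 + 2/3) = 3 - 12*(-7)/3 = 3 - 1*(-28) = 3 + 28 = 31)
l + n = 2363/2 + 31 = 2425/2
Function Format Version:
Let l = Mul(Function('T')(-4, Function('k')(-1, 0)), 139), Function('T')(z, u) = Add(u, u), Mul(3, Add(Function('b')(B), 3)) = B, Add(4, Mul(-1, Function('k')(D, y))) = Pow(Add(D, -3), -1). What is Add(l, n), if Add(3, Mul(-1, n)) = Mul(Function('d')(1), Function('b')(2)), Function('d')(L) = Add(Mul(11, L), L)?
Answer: Rational(2425, 2) ≈ 1212.5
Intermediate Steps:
Function('d')(L) = Mul(12, L)
Function('k')(D, y) = Add(4, Mul(-1, Pow(Add(-3, D), -1))) (Function('k')(D, y) = Add(4, Mul(-1, Pow(Add(D, -3), -1))) = Add(4, Mul(-1, Pow(Add(-3, D), -1))))
Function('b')(B) = Add(-3, Mul(Rational(1, 3), B))
Function('T')(z, u) = Mul(2, u)
l = Rational(2363, 2) (l = Mul(Mul(2, Mul(Pow(Add(-3, -1), -1), Add(-13, Mul(4, -1)))), 139) = Mul(Mul(2, Mul(Pow(-4, -1), Add(-13, -4))), 139) = Mul(Mul(2, Mul(Rational(-1, 4), -17)), 139) = Mul(Mul(2, Rational(17, 4)), 139) = Mul(Rational(17, 2), 139) = Rational(2363, 2) ≈ 1181.5)
n = 31 (n = Add(3, Mul(-1, Mul(Mul(12, 1), Add(-3, Mul(Rational(1, 3), 2))))) = Add(3, Mul(-1, Mul(12, Add(-3, Rational(2, 3))))) = Add(3, Mul(-1, Mul(12, Rational(-7, 3)))) = Add(3, Mul(-1, -28)) = Add(3, 28) = 31)
Add(l, n) = Add(Rational(2363, 2), 31) = Rational(2425, 2)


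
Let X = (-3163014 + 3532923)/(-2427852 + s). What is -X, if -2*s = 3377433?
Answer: 82202/914793 ≈ 0.089859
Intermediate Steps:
s = -3377433/2 (s = -½*3377433 = -3377433/2 ≈ -1.6887e+6)
X = -82202/914793 (X = (-3163014 + 3532923)/(-2427852 - 3377433/2) = 369909/(-8233137/2) = 369909*(-2/8233137) = -82202/914793 ≈ -0.089859)
-X = -1*(-82202/914793) = 82202/914793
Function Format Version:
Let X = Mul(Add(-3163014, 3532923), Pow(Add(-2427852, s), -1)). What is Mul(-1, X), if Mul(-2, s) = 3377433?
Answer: Rational(82202, 914793) ≈ 0.089859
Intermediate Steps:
s = Rational(-3377433, 2) (s = Mul(Rational(-1, 2), 3377433) = Rational(-3377433, 2) ≈ -1.6887e+6)
X = Rational(-82202, 914793) (X = Mul(Add(-3163014, 3532923), Pow(Add(-2427852, Rational(-3377433, 2)), -1)) = Mul(369909, Pow(Rational(-8233137, 2), -1)) = Mul(369909, Rational(-2, 8233137)) = Rational(-82202, 914793) ≈ -0.089859)
Mul(-1, X) = Mul(-1, Rational(-82202, 914793)) = Rational(82202, 914793)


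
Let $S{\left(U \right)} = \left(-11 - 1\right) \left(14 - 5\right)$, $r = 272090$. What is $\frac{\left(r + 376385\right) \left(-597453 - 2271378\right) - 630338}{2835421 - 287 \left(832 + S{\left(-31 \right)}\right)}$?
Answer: $- \frac{1860365813063}{2627633} \approx -7.08 \cdot 10^{5}$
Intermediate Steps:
$S{\left(U \right)} = -108$ ($S{\left(U \right)} = \left(-12\right) 9 = -108$)
$\frac{\left(r + 376385\right) \left(-597453 - 2271378\right) - 630338}{2835421 - 287 \left(832 + S{\left(-31 \right)}\right)} = \frac{\left(272090 + 376385\right) \left(-597453 - 2271378\right) - 630338}{2835421 - 287 \left(832 - 108\right)} = \frac{648475 \left(-2868831\right) - 630338}{2835421 - 207788} = \frac{-1860365182725 - 630338}{2835421 - 207788} = - \frac{1860365813063}{2627633}$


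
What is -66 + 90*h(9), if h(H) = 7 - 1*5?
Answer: 114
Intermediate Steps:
h(H) = 2 (h(H) = 7 - 5 = 2)
-66 + 90*h(9) = -66 + 90*2 = -66 + 180 = 114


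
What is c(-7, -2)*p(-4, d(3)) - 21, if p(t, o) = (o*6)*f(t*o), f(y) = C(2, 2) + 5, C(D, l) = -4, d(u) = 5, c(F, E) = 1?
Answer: 9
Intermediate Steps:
f(y) = 1 (f(y) = -4 + 5 = 1)
p(t, o) = 6*o (p(t, o) = (o*6)*1 = (6*o)*1 = 6*o)
c(-7, -2)*p(-4, d(3)) - 21 = 1*(6*5) - 21 = 1*30 - 21 = 30 - 21 = 9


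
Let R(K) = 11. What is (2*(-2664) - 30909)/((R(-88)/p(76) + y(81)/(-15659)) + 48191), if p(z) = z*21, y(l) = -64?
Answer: -129375221724/172054053331 ≈ -0.75195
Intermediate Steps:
p(z) = 21*z
(2*(-2664) - 30909)/((R(-88)/p(76) + y(81)/(-15659)) + 48191) = (2*(-2664) - 30909)/((11/((21*76)) - 64/(-15659)) + 48191) = (-5328 - 30909)/((11/1596 - 64*(-1/15659)) + 48191) = -36237/((11*(1/1596) + 64/15659) + 48191) = -36237/((11/1596 + 64/15659) + 48191) = -36237/(39199/3570252 + 48191) = -36237/172054053331/3570252 = -36237*3570252/172054053331 = -129375221724/172054053331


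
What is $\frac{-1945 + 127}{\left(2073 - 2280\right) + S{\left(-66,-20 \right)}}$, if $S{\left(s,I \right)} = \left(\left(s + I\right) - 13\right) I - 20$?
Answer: $- \frac{1818}{1753} \approx -1.0371$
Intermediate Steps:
$S{\left(s,I \right)} = -20 + I \left(-13 + I + s\right)$ ($S{\left(s,I \right)} = \left(\left(I + s\right) - 13\right) I - 20 = \left(-13 + I + s\right) I - 20 = I \left(-13 + I + s\right) - 20 = -20 + I \left(-13 + I + s\right)$)
$\frac{-1945 + 127}{\left(2073 - 2280\right) + S{\left(-66,-20 \right)}} = \frac{-1945 + 127}{\left(2073 - 2280\right) - \left(-1560 - 400\right)} = - \frac{1818}{\left(2073 - 2280\right) + \left(-20 + 400 + 260 + 1320\right)} = - \frac{1818}{-207 + 1960} = - \frac{1818}{1753}$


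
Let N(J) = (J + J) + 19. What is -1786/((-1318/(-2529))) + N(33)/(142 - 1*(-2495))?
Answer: -5955336874/1737783 ≈ -3427.0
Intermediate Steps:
N(J) = 19 + 2*J (N(J) = 2*J + 19 = 19 + 2*J)
-1786/((-1318/(-2529))) + N(33)/(142 - 1*(-2495)) = -1786/((-1318/(-2529))) + (19 + 2*33)/(142 - 1*(-2495)) = -1786/((-1318*(-1/2529))) + (19 + 66)/(142 + 2495) = -1786/1318/2529 + 85/2637 = -1786*2529/1318 + 85*(1/2637) = -2258397/659 + 85/2637 = -5955336874/1737783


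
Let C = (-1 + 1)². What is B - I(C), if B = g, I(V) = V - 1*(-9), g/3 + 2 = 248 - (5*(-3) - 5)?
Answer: 789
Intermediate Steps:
g = 798 (g = -6 + 3*(248 - (5*(-3) - 5)) = -6 + 3*(248 - (-15 - 5)) = -6 + 3*(248 - 1*(-20)) = -6 + 3*(248 + 20) = -6 + 3*268 = -6 + 804 = 798)
C = 0 (C = 0² = 0)
I(V) = 9 + V (I(V) = V + 9 = 9 + V)
B = 798
B - I(C) = 798 - (9 + 0) = 798 - 1*9 = 798 - 9 = 789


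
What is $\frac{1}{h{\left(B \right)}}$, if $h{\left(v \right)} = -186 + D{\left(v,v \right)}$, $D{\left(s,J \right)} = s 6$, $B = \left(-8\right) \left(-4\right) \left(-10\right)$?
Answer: $- \frac{1}{2106} \approx -0.00047483$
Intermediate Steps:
$B = -320$ ($B = 32 \left(-10\right) = -320$)
$D{\left(s,J \right)} = 6 s$
$h{\left(v \right)} = -186 + 6 v$
$\frac{1}{h{\left(B \right)}} = \frac{1}{-186 + 6 \left(-320\right)} = \frac{1}{-186 - 1920} = \frac{1}{-2106} = - \frac{1}{2106}$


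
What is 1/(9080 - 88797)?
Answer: -1/79717 ≈ -1.2544e-5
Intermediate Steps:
1/(9080 - 88797) = 1/(-79717) = -1/79717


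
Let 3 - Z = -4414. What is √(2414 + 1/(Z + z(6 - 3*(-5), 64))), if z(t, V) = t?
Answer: √47545771854/4438 ≈ 49.132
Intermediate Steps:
Z = 4417 (Z = 3 - 1*(-4414) = 3 + 4414 = 4417)
√(2414 + 1/(Z + z(6 - 3*(-5), 64))) = √(2414 + 1/(4417 + (6 - 3*(-5)))) = √(2414 + 1/(4417 + (6 + 15))) = √(2414 + 1/(4417 + 21)) = √(2414 + 1/4438) = √(10713333/4438) = √47545771854/4438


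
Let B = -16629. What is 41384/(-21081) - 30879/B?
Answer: -12404779/116851983 ≈ -0.10616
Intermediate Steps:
41384/(-21081) - 30879/B = 41384/(-21081) - 30879/(-16629) = 41384*(-1/21081) - 30879*(-1/16629) = -41384/21081 + 10293/5543 = -12404779/116851983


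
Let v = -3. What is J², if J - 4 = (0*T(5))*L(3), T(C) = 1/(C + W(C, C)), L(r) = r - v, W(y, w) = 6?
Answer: 16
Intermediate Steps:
L(r) = 3 + r (L(r) = r - 1*(-3) = r + 3 = 3 + r)
T(C) = 1/(6 + C) (T(C) = 1/(C + 6) = 1/(6 + C))
J = 4 (J = 4 + (0/(6 + 5))*(3 + 3) = 4 + (0/11)*6 = 4 + (0*(1/11))*6 = 4 + 0*6 = 4 + 0 = 4)
J² = 4² = 16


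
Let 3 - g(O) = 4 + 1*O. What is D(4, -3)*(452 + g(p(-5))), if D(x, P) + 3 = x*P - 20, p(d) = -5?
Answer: -15960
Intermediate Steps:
g(O) = -1 - O (g(O) = 3 - (4 + 1*O) = 3 - (4 + O) = 3 + (-4 - O) = -1 - O)
D(x, P) = -23 + P*x (D(x, P) = -3 + (x*P - 20) = -3 + (P*x - 20) = -3 + (-20 + P*x) = -23 + P*x)
D(4, -3)*(452 + g(p(-5))) = (-23 - 3*4)*(452 + (-1 - 1*(-5))) = (-23 - 12)*(452 + (-1 + 5)) = -35*(452 + 4) = -35*456 = -15960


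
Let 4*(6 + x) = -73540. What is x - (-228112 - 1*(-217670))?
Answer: -7949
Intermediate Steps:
x = -18391 (x = -6 + (¼)*(-73540) = -6 - 18385 = -18391)
x - (-228112 - 1*(-217670)) = -18391 - (-228112 - 1*(-217670)) = -18391 - (-228112 + 217670) = -18391 - 1*(-10442) = -18391 + 10442 = -7949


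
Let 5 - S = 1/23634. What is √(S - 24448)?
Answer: I*√1517003076238/7878 ≈ 156.34*I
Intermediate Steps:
S = 118169/23634 (S = 5 - 1/23634 = 118169/23634 ≈ 5.0000)
√(S - 24448) = √(118169/23634 - 24448) = √(-577685863/23634) = I*√1517003076238/7878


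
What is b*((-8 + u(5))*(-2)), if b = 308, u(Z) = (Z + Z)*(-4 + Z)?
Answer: -1232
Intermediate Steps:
u(Z) = 2*Z*(-4 + Z) (u(Z) = (2*Z)*(-4 + Z) = 2*Z*(-4 + Z))
b*((-8 + u(5))*(-2)) = 308*((-8 + 2*5*(-4 + 5))*(-2)) = 308*((-8 + 2*5*1)*(-2)) = 308*((-8 + 10)*(-2)) = 308*(2*(-2)) = 308*(-4) = -1232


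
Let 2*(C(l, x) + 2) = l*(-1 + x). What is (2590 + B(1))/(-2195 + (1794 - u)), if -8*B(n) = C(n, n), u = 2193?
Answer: -10361/10376 ≈ -0.99855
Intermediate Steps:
C(l, x) = -2 + l*(-1 + x)/2 (C(l, x) = -2 + (l*(-1 + x))/2 = -2 + l*(-1 + x)/2)
B(n) = ¼ - n²/16 + n/16 (B(n) = -(-2 - n/2 + n*n/2)/8 = -(-2 - n/2 + n²/2)/8 = -(-2 + n²/2 - n/2)/8 = ¼ - n²/16 + n/16)
(2590 + B(1))/(-2195 + (1794 - u)) = (2590 + (¼ - 1/16*1² + (1/16)*1))/(-2195 + (1794 - 1*2193)) = (2590 + (¼ - 1/16*1 + 1/16))/(-2195 + (1794 - 2193)) = (2590 + (¼ - 1/16 + 1/16))/(-2195 - 399) = (2590 + ¼)/(-2594) = (10361/4)*(-1/2594) = -10361/10376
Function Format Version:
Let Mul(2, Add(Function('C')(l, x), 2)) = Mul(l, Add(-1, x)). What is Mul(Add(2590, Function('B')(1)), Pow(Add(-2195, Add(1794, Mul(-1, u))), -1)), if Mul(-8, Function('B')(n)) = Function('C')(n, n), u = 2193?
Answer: Rational(-10361, 10376) ≈ -0.99855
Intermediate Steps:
Function('C')(l, x) = Add(-2, Mul(Rational(1, 2), l, Add(-1, x))) (Function('C')(l, x) = Add(-2, Mul(Rational(1, 2), Mul(l, Add(-1, x)))) = Add(-2, Mul(Rational(1, 2), l, Add(-1, x))))
Function('B')(n) = Add(Rational(1, 4), Mul(Rational(-1, 16), Pow(n, 2)), Mul(Rational(1, 16), n)) (Function('B')(n) = Mul(Rational(-1, 8), Add(-2, Mul(Rational(-1, 2), n), Mul(Rational(1, 2), n, n))) = Mul(Rational(-1, 8), Add(-2, Mul(Rational(-1, 2), n), Mul(Rational(1, 2), Pow(n, 2)))) = Mul(Rational(-1, 8), Add(-2, Mul(Rational(1, 2), Pow(n, 2)), Mul(Rational(-1, 2), n))) = Add(Rational(1, 4), Mul(Rational(-1, 16), Pow(n, 2)), Mul(Rational(1, 16), n)))
Mul(Add(2590, Function('B')(1)), Pow(Add(-2195, Add(1794, Mul(-1, u))), -1)) = Mul(Add(2590, Add(Rational(1, 4), Mul(Rational(-1, 16), Pow(1, 2)), Mul(Rational(1, 16), 1))), Pow(Add(-2195, Add(1794, Mul(-1, 2193))), -1)) = Mul(Add(2590, Add(Rational(1, 4), Mul(Rational(-1, 16), 1), Rational(1, 16))), Pow(Add(-2195, Add(1794, -2193)), -1)) = Mul(Add(2590, Add(Rational(1, 4), Rational(-1, 16), Rational(1, 16))), Pow(Add(-2195, -399), -1)) = Mul(Add(2590, Rational(1, 4)), Pow(-2594, -1)) = Mul(Rational(10361, 4), Rational(-1, 2594)) = Rational(-10361, 10376)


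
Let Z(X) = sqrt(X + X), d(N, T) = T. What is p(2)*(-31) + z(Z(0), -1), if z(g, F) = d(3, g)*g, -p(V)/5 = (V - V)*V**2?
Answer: 0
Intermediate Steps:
p(V) = 0 (p(V) = -5*(V - V)*V**2 = -0*V**2 = -5*0 = 0)
Z(X) = sqrt(2)*sqrt(X) (Z(X) = sqrt(2*X) = sqrt(2)*sqrt(X))
z(g, F) = g**2 (z(g, F) = g*g = g**2)
p(2)*(-31) + z(Z(0), -1) = 0*(-31) + (sqrt(2)*sqrt(0))**2 = 0 + (sqrt(2)*0)**2 = 0 + 0**2 = 0 + 0 = 0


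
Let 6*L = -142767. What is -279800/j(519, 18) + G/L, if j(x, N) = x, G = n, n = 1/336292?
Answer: -746310539440573/1384328698962 ≈ -539.11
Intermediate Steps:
n = 1/336292 ≈ 2.9736e-6
G = 1/336292 ≈ 2.9736e-6
L = -47589/2 (L = (⅙)*(-142767) = -47589/2 ≈ -23795.)
-279800/j(519, 18) + G/L = -279800/519 + 1/(336292*(-47589/2)) = -279800*1/519 + (1/336292)*(-2/47589) = -279800/519 - 1/8001899994 = -746310539440573/1384328698962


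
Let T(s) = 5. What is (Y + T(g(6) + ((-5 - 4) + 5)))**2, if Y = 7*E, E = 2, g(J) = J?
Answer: 361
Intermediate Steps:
Y = 14 (Y = 7*2 = 14)
(Y + T(g(6) + ((-5 - 4) + 5)))**2 = (14 + 5)**2 = 19**2 = 361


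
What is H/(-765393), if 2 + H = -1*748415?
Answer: 748417/765393 ≈ 0.97782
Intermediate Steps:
H = -748417 (H = -2 - 1*748415 = -2 - 748415 = -748417)
H/(-765393) = -748417/(-765393) = -748417*(-1/765393) = 748417/765393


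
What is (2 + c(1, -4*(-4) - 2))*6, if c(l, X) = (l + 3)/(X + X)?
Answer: 90/7 ≈ 12.857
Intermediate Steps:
c(l, X) = (3 + l)/(2*X) (c(l, X) = (3 + l)/((2*X)) = (3 + l)*(1/(2*X)) = (3 + l)/(2*X))
(2 + c(1, -4*(-4) - 2))*6 = (2 + (3 + 1)/(2*(-4*(-4) - 2)))*6 = (2 + (½)*4/(16 - 2))*6 = (2 + (½)*4/14)*6 = (2 + (½)*(1/14)*4)*6 = (2 + ⅐)*6 = (15/7)*6 = 90/7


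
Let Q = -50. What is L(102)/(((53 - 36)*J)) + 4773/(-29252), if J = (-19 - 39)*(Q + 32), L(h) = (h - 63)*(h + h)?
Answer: 241859/848308 ≈ 0.28511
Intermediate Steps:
L(h) = 2*h*(-63 + h) (L(h) = (-63 + h)*(2*h) = 2*h*(-63 + h))
J = 1044 (J = (-19 - 39)*(-50 + 32) = -58*(-18) = 1044)
L(102)/(((53 - 36)*J)) + 4773/(-29252) = (2*102*(-63 + 102))/(((53 - 36)*1044)) + 4773/(-29252) = (2*102*39)/((17*1044)) + 4773*(-1/29252) = 7956/17748 - 4773/29252 = 7956*(1/17748) - 4773/29252 = 13/29 - 4773/29252 = 241859/848308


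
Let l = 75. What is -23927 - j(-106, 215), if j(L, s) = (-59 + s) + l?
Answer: -24158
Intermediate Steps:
j(L, s) = 16 + s (j(L, s) = (-59 + s) + 75 = 16 + s)
-23927 - j(-106, 215) = -23927 - (16 + 215) = -23927 - 1*231 = -23927 - 231 = -24158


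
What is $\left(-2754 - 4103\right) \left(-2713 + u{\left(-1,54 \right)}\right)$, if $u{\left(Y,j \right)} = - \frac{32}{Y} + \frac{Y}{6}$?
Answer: $\frac{110308559}{6} \approx 1.8385 \cdot 10^{7}$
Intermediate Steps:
$u{\left(Y,j \right)} = - \frac{32}{Y} + \frac{Y}{6}$ ($u{\left(Y,j \right)} = - \frac{32}{Y} + Y \frac{1}{6} = - \frac{32}{Y} + \frac{Y}{6}$)
$\left(-2754 - 4103\right) \left(-2713 + u{\left(-1,54 \right)}\right) = \left(-2754 - 4103\right) \left(-2713 + \left(- \frac{32}{-1} + \frac{1}{6} \left(-1\right)\right)\right) = - 6857 \left(-2713 - - \frac{191}{6}\right) = - 6857 \left(-2713 + \left(32 - \frac{1}{6}\right)\right) = - 6857 \left(-2713 + \frac{191}{6}\right) = \left(-6857\right) \left(- \frac{16087}{6}\right) = \frac{110308559}{6}$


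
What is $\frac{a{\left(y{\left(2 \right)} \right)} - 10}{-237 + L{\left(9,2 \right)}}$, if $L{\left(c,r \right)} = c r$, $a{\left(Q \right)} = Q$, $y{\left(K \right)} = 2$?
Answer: $\frac{8}{219} \approx 0.03653$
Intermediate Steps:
$\frac{a{\left(y{\left(2 \right)} \right)} - 10}{-237 + L{\left(9,2 \right)}} = \frac{2 - 10}{-237 + 9 \cdot 2} = - \frac{8}{-237 + 18} = - \frac{8}{-219} = \left(-8\right) \left(- \frac{1}{219}\right) = \frac{8}{219}$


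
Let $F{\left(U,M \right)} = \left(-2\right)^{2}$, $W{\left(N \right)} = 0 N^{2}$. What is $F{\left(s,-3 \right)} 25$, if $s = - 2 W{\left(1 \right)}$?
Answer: $100$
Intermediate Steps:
$W{\left(N \right)} = 0$
$s = 0$ ($s = \left(-2\right) 0 = 0$)
$F{\left(U,M \right)} = 4$
$F{\left(s,-3 \right)} 25 = 4 \cdot 25 = 100$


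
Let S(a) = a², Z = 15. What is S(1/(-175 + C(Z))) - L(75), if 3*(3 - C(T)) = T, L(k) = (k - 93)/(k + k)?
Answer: 94012/783225 ≈ 0.12003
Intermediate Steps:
L(k) = (-93 + k)/(2*k) (L(k) = (-93 + k)/((2*k)) = (-93 + k)*(1/(2*k)) = (-93 + k)/(2*k))
C(T) = 3 - T/3
S(1/(-175 + C(Z))) - L(75) = (1/(-175 + (3 - ⅓*15)))² - (-93 + 75)/(2*75) = (1/(-175 + (3 - 5)))² - (-18)/(2*75) = (1/(-175 - 2))² - 1*(-3/25) = (1/(-177))² + 3/25 = (-1/177)² + 3/25 = 1/31329 + 3/25 = 94012/783225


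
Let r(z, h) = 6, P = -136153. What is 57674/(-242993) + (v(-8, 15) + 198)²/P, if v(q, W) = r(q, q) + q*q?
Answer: -25305217354/33084225929 ≈ -0.76487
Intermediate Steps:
v(q, W) = 6 + q² (v(q, W) = 6 + q*q = 6 + q²)
57674/(-242993) + (v(-8, 15) + 198)²/P = 57674/(-242993) + ((6 + (-8)²) + 198)²/(-136153) = 57674*(-1/242993) + ((6 + 64) + 198)²*(-1/136153) = -57674/242993 + (70 + 198)²*(-1/136153) = -57674/242993 + 268²*(-1/136153) = -57674/242993 + 71824*(-1/136153) = -57674/242993 - 71824/136153 = -25305217354/33084225929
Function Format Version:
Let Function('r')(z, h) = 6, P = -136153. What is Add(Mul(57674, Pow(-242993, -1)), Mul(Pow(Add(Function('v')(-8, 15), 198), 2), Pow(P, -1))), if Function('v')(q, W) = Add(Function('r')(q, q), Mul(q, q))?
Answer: Rational(-25305217354, 33084225929) ≈ -0.76487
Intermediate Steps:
Function('v')(q, W) = Add(6, Pow(q, 2)) (Function('v')(q, W) = Add(6, Mul(q, q)) = Add(6, Pow(q, 2)))
Add(Mul(57674, Pow(-242993, -1)), Mul(Pow(Add(Function('v')(-8, 15), 198), 2), Pow(P, -1))) = Add(Mul(57674, Pow(-242993, -1)), Mul(Pow(Add(Add(6, Pow(-8, 2)), 198), 2), Pow(-136153, -1))) = Add(Mul(57674, Rational(-1, 242993)), Mul(Pow(Add(Add(6, 64), 198), 2), Rational(-1, 136153))) = Add(Rational(-57674, 242993), Mul(Pow(Add(70, 198), 2), Rational(-1, 136153))) = Add(Rational(-57674, 242993), Mul(Pow(268, 2), Rational(-1, 136153))) = Add(Rational(-57674, 242993), Mul(71824, Rational(-1, 136153))) = Add(Rational(-57674, 242993), Rational(-71824, 136153)) = Rational(-25305217354, 33084225929)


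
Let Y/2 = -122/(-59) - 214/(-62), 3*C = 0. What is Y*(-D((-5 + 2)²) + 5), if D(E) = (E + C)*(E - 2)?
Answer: -1171020/1829 ≈ -640.25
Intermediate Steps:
C = 0 (C = (⅓)*0 = 0)
D(E) = E*(-2 + E) (D(E) = (E + 0)*(E - 2) = E*(-2 + E))
Y = 20190/1829 (Y = 2*(-122/(-59) - 214/(-62)) = 2*(-122*(-1/59) - 214*(-1/62)) = 2*(122/59 + 107/31) = 2*(10095/1829) = 20190/1829 ≈ 11.039)
Y*(-D((-5 + 2)²) + 5) = 20190*(-(-5 + 2)²*(-2 + (-5 + 2)²) + 5)/1829 = 20190*(-(-3)²*(-2 + (-3)²) + 5)/1829 = 20190*(-9*(-2 + 9) + 5)/1829 = 20190*(-9*7 + 5)/1829 = 20190*(-1*63 + 5)/1829 = 20190*(-63 + 5)/1829 = (20190/1829)*(-58) = -1171020/1829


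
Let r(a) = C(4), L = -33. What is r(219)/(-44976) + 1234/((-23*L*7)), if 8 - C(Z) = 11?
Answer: 18505441/79652496 ≈ 0.23233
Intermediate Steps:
C(Z) = -3 (C(Z) = 8 - 1*11 = 8 - 11 = -3)
r(a) = -3
r(219)/(-44976) + 1234/((-23*L*7)) = -3/(-44976) + 1234/((-23*(-33)*7)) = -3*(-1/44976) + 1234/((759*7)) = 1/14992 + 1234/5313 = 18505441/79652496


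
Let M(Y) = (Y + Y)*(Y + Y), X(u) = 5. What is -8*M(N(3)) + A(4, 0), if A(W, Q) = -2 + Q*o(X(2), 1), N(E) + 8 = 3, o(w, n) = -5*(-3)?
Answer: -802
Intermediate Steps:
o(w, n) = 15
N(E) = -5 (N(E) = -8 + 3 = -5)
M(Y) = 4*Y² (M(Y) = (2*Y)*(2*Y) = 4*Y²)
A(W, Q) = -2 + 15*Q (A(W, Q) = -2 + Q*15 = -2 + 15*Q)
-8*M(N(3)) + A(4, 0) = -32*(-5)² + (-2 + 15*0) = -32*25 + (-2 + 0) = -8*100 - 2 = -800 - 2 = -802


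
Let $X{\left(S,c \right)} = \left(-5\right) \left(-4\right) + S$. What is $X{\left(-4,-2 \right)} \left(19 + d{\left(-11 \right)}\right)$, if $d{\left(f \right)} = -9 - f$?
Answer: $336$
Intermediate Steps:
$X{\left(S,c \right)} = 20 + S$
$X{\left(-4,-2 \right)} \left(19 + d{\left(-11 \right)}\right) = \left(20 - 4\right) \left(19 - -2\right) = 16 \left(19 + \left(-9 + 11\right)\right) = 16 \left(19 + 2\right) = 16 \cdot 21 = 336$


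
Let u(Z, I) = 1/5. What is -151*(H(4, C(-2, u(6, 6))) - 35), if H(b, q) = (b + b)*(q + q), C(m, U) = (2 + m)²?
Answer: 5285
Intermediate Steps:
u(Z, I) = ⅕
H(b, q) = 4*b*q (H(b, q) = (2*b)*(2*q) = 4*b*q)
-151*(H(4, C(-2, u(6, 6))) - 35) = -151*(4*4*(2 - 2)² - 35) = -151*(4*4*0² - 35) = -151*(4*4*0 - 35) = -151*(0 - 35) = -151*(-35) = 5285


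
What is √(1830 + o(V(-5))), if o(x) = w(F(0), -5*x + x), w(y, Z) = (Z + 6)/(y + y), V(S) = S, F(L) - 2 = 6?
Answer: √29306/4 ≈ 42.797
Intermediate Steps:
F(L) = 8 (F(L) = 2 + 6 = 8)
w(y, Z) = (6 + Z)/(2*y) (w(y, Z) = (6 + Z)/((2*y)) = (6 + Z)*(1/(2*y)) = (6 + Z)/(2*y))
o(x) = 3/8 - x/4 (o(x) = (½)*(6 + (-5*x + x))/8 = (½)*(⅛)*(6 - 4*x) = 3/8 - x/4)
√(1830 + o(V(-5))) = √(1830 + (3/8 - ¼*(-5))) = √(1830 + (3/8 + 5/4)) = √(1830 + 13/8) = √(14653/8) = √29306/4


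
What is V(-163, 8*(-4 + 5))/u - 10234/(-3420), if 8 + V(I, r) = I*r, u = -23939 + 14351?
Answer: 4275443/1366290 ≈ 3.1292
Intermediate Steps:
u = -9588
V(I, r) = -8 + I*r
V(-163, 8*(-4 + 5))/u - 10234/(-3420) = (-8 - 1304*(-4 + 5))/(-9588) - 10234/(-3420) = (-8 - 1304)*(-1/9588) - 10234*(-1/3420) = (-8 - 163*8)*(-1/9588) + 5117/1710 = (-8 - 1304)*(-1/9588) + 5117/1710 = -1312*(-1/9588) + 5117/1710 = 328/2397 + 5117/1710 = 4275443/1366290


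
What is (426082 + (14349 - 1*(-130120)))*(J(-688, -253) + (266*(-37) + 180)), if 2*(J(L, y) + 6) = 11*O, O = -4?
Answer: -5528639190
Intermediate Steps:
J(L, y) = -28 (J(L, y) = -6 + (11*(-4))/2 = -6 + (1/2)*(-44) = -6 - 22 = -28)
(426082 + (14349 - 1*(-130120)))*(J(-688, -253) + (266*(-37) + 180)) = (426082 + (14349 - 1*(-130120)))*(-28 + (266*(-37) + 180)) = (426082 + (14349 + 130120))*(-28 + (-9842 + 180)) = (426082 + 144469)*(-28 - 9662) = 570551*(-9690) = -5528639190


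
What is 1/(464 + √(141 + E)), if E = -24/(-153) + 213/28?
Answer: 662592/307230253 - 2*√75839295/307230253 ≈ 0.0021000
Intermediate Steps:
E = 11087/1428 (E = -24*(-1/153) + 213*(1/28) = 8/51 + 213/28 = 11087/1428 ≈ 7.7640)
1/(464 + √(141 + E)) = 1/(464 + √(141 + 11087/1428)) = 1/(464 + √(212435/1428)) = 1/(464 + √75839295/714)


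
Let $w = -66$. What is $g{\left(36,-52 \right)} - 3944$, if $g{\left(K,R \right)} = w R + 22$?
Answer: $-490$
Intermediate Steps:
$g{\left(K,R \right)} = 22 - 66 R$ ($g{\left(K,R \right)} = - 66 R + 22 = 22 - 66 R$)
$g{\left(36,-52 \right)} - 3944 = \left(22 - -3432\right) - 3944 = \left(22 + 3432\right) - 3944 = 3454 - 3944 = -490$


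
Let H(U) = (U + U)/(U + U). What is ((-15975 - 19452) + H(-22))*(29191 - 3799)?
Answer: -899536992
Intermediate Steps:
H(U) = 1 (H(U) = (2*U)/((2*U)) = (2*U)*(1/(2*U)) = 1)
((-15975 - 19452) + H(-22))*(29191 - 3799) = ((-15975 - 19452) + 1)*(29191 - 3799) = (-35427 + 1)*25392 = -35426*25392 = -899536992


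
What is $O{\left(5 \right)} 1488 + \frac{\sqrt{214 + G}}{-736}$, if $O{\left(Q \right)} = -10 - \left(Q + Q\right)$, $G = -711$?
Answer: $-29760 - \frac{i \sqrt{497}}{736} \approx -29760.0 - 0.03029 i$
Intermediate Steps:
$O{\left(Q \right)} = -10 - 2 Q$
$O{\left(5 \right)} 1488 + \frac{\sqrt{214 + G}}{-736} = \left(-10 - 10\right) 1488 + \frac{\sqrt{214 - 711}}{-736} = \left(-10 - 10\right) 1488 + \sqrt{-497} \left(- \frac{1}{736}\right) = \left(-20\right) 1488 + i \sqrt{497} \left(- \frac{1}{736}\right) = -29760 - \frac{i \sqrt{497}}{736}$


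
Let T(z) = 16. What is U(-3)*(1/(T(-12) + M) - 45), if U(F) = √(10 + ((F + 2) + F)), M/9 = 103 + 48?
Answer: -61874*√6/1375 ≈ -110.23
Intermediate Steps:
M = 1359 (M = 9*(103 + 48) = 9*151 = 1359)
U(F) = √(12 + 2*F) (U(F) = √(10 + ((2 + F) + F)) = √(10 + (2 + 2*F)) = √(12 + 2*F))
U(-3)*(1/(T(-12) + M) - 45) = √(12 + 2*(-3))*(1/(16 + 1359) - 45) = √(12 - 6)*(1/1375 - 45) = √6*(1/1375 - 45) = √6*(-61874/1375) = -61874*√6/1375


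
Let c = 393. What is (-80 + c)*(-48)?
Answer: -15024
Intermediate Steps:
(-80 + c)*(-48) = (-80 + 393)*(-48) = 313*(-48) = -15024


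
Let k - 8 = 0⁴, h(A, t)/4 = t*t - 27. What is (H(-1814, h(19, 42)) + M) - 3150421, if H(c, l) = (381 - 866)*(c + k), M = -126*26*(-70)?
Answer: -2045191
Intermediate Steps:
h(A, t) = -108 + 4*t² (h(A, t) = 4*(t*t - 27) = 4*(t² - 27) = 4*(-27 + t²) = -108 + 4*t²)
k = 8 (k = 8 + 0⁴ = 8 + 0 = 8)
M = 229320 (M = -3276*(-70) = 229320)
H(c, l) = -3880 - 485*c (H(c, l) = (381 - 866)*(c + 8) = -485*(8 + c) = -3880 - 485*c)
(H(-1814, h(19, 42)) + M) - 3150421 = ((-3880 - 485*(-1814)) + 229320) - 3150421 = ((-3880 + 879790) + 229320) - 3150421 = (875910 + 229320) - 3150421 = 1105230 - 3150421 = -2045191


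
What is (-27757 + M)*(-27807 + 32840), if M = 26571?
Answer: -5969138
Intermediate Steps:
(-27757 + M)*(-27807 + 32840) = (-27757 + 26571)*(-27807 + 32840) = -1186*5033 = -5969138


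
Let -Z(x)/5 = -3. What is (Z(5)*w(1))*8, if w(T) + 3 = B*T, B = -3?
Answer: -720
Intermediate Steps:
Z(x) = 15 (Z(x) = -5*(-3) = 15)
w(T) = -3 - 3*T
(Z(5)*w(1))*8 = (15*(-3 - 3*1))*8 = (15*(-3 - 3))*8 = (15*(-6))*8 = -90*8 = -720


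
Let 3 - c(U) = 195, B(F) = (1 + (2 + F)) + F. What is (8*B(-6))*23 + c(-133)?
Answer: -1848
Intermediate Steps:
B(F) = 3 + 2*F (B(F) = (3 + F) + F = 3 + 2*F)
c(U) = -192 (c(U) = 3 - 1*195 = 3 - 195 = -192)
(8*B(-6))*23 + c(-133) = (8*(3 + 2*(-6)))*23 - 192 = (8*(3 - 12))*23 - 192 = (8*(-9))*23 - 192 = -72*23 - 192 = -1656 - 192 = -1848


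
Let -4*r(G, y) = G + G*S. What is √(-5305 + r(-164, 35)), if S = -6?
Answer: I*√5510 ≈ 74.229*I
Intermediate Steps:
r(G, y) = 5*G/4 (r(G, y) = -(G + G*(-6))/4 = -(G - 6*G)/4 = -(-5)*G/4 = 5*G/4)
√(-5305 + r(-164, 35)) = √(-5305 + (5/4)*(-164)) = √(-5305 - 205) = √(-5510) = I*√5510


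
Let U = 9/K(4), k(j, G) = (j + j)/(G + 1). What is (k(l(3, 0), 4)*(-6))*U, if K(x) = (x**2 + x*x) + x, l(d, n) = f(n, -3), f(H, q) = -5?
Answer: 3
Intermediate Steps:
l(d, n) = -5
K(x) = x + 2*x**2 (K(x) = (x**2 + x**2) + x = 2*x**2 + x = x + 2*x**2)
k(j, G) = 2*j/(1 + G) (k(j, G) = (2*j)/(1 + G) = 2*j/(1 + G))
U = 1/4 (U = 9/((4*(1 + 2*4))) = 9/((4*(1 + 8))) = 9/((4*9)) = 9/36 = 9*(1/36) = 1/4 ≈ 0.25000)
(k(l(3, 0), 4)*(-6))*U = ((2*(-5)/(1 + 4))*(-6))*(1/4) = ((2*(-5)/5)*(-6))*(1/4) = ((2*(-5)*(1/5))*(-6))*(1/4) = -2*(-6)*(1/4) = 12*(1/4) = 3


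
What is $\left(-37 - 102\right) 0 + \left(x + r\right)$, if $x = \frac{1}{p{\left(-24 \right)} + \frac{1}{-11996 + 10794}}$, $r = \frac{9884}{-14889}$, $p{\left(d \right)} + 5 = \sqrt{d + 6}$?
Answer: $- \frac{103107740510}{132168787311} - \frac{4334412 i \sqrt{2}}{62138593} \approx -0.78012 - 0.098647 i$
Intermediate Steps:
$p{\left(d \right)} = -5 + \sqrt{6 + d}$ ($p{\left(d \right)} = -5 + \sqrt{d + 6} = -5 + \sqrt{6 + d}$)
$r = - \frac{1412}{2127}$ ($r = 9884 \left(- \frac{1}{14889}\right) = - \frac{1412}{2127} \approx -0.66385$)
$x = \frac{1}{- \frac{6011}{1202} + 3 i \sqrt{2}}$ ($x = \frac{1}{\left(-5 + \sqrt{6 - 24}\right) + \frac{1}{-11996 + 10794}} = \frac{1}{\left(-5 + \sqrt{-18}\right) + \frac{1}{-1202}} = \frac{1}{\left(-5 + 3 i \sqrt{2}\right) - \frac{1}{1202}} = \frac{1}{- \frac{6011}{1202} + 3 i \sqrt{2}} \approx -0.11628 - 0.098647 i$)
$\left(-37 - 102\right) 0 + \left(x + r\right) = \left(-37 - 102\right) 0 - \left(\frac{103107740510}{132168787311} + \frac{4334412 i \sqrt{2}}{62138593}\right) = \left(-139\right) 0 - \left(\frac{103107740510}{132168787311} + \frac{4334412 i \sqrt{2}}{62138593}\right) = 0 - \left(\frac{103107740510}{132168787311} + \frac{4334412 i \sqrt{2}}{62138593}\right) = - \frac{103107740510}{132168787311} - \frac{4334412 i \sqrt{2}}{62138593}$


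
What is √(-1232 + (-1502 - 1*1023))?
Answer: 17*I*√13 ≈ 61.294*I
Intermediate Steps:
√(-1232 + (-1502 - 1*1023)) = √(-1232 + (-1502 - 1023)) = √(-1232 - 2525) = √(-3757) = 17*I*√13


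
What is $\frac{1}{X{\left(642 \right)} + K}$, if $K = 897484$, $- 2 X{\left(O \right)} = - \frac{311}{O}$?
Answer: $\frac{1284}{1152369767} \approx 1.1142 \cdot 10^{-6}$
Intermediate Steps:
$X{\left(O \right)} = \frac{311}{2 O}$ ($X{\left(O \right)} = - \frac{\left(-311\right) \frac{1}{O}}{2} = \frac{311}{2 O}$)
$\frac{1}{X{\left(642 \right)} + K} = \frac{1}{\frac{311}{2 \cdot 642} + 897484} = \frac{1}{\frac{311}{2} \cdot \frac{1}{642} + 897484} = \frac{1}{\frac{311}{1284} + 897484} = \frac{1}{\frac{1152369767}{1284}} = \frac{1284}{1152369767}$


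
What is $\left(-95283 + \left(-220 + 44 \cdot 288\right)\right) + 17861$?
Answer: $-64970$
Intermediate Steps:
$\left(-95283 + \left(-220 + 44 \cdot 288\right)\right) + 17861 = \left(-95283 + \left(-220 + 12672\right)\right) + 17861 = \left(-95283 + 12452\right) + 17861 = -82831 + 17861 = -64970$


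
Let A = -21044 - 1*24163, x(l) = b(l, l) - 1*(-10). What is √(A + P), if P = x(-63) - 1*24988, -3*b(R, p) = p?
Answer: 6*I*√1949 ≈ 264.88*I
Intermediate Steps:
b(R, p) = -p/3
x(l) = 10 - l/3 (x(l) = -l/3 - 1*(-10) = -l/3 + 10 = 10 - l/3)
P = -24957 (P = (10 - ⅓*(-63)) - 1*24988 = (10 + 21) - 24988 = 31 - 24988 = -24957)
A = -45207 (A = -21044 - 24163 = -45207)
√(A + P) = √(-45207 - 24957) = √(-70164) = 6*I*√1949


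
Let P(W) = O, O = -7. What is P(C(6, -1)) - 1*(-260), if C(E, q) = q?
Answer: 253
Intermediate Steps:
P(W) = -7
P(C(6, -1)) - 1*(-260) = -7 - 1*(-260) = -7 + 260 = 253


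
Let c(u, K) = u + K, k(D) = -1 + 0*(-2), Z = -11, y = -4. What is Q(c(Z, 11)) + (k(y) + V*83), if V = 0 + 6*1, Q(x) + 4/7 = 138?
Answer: 4441/7 ≈ 634.43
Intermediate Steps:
k(D) = -1 (k(D) = -1 + 0 = -1)
c(u, K) = K + u
Q(x) = 962/7 (Q(x) = -4/7 + 138 = 962/7)
V = 6 (V = 0 + 6 = 6)
Q(c(Z, 11)) + (k(y) + V*83) = 962/7 + (-1 + 6*83) = 962/7 + (-1 + 498) = 962/7 + 497 = 4441/7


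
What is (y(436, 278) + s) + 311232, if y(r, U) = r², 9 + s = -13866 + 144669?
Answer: 632122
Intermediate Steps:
s = 130794 (s = -9 + (-13866 + 144669) = -9 + 130803 = 130794)
(y(436, 278) + s) + 311232 = (436² + 130794) + 311232 = (190096 + 130794) + 311232 = 320890 + 311232 = 632122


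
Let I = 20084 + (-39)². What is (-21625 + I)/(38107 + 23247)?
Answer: -10/30677 ≈ -0.00032598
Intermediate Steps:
I = 21605 (I = 20084 + 1521 = 21605)
(-21625 + I)/(38107 + 23247) = (-21625 + 21605)/(38107 + 23247) = -20/61354 = -20*1/61354 = -10/30677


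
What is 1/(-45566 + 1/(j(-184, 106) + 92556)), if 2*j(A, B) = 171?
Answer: -185283/8442605176 ≈ -2.1946e-5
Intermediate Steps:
j(A, B) = 171/2 (j(A, B) = (1/2)*171 = 171/2)
1/(-45566 + 1/(j(-184, 106) + 92556)) = 1/(-45566 + 1/(171/2 + 92556)) = 1/(-45566 + 1/(185283/2)) = 1/(-45566 + 2/185283) = 1/(-8442605176/185283) = -185283/8442605176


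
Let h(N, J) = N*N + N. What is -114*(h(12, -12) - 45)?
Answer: -12654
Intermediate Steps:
h(N, J) = N + N² (h(N, J) = N² + N = N + N²)
-114*(h(12, -12) - 45) = -114*(12*(1 + 12) - 45) = -114*(12*13 - 45) = -114*(156 - 45) = -114*111 = -12654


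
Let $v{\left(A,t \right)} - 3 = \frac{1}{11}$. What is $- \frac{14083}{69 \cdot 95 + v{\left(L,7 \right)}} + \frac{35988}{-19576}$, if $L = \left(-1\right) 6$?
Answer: $- \frac{1407178805}{353048266} \approx -3.9858$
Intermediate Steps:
$L = -6$
$v{\left(A,t \right)} = \frac{34}{11}$ ($v{\left(A,t \right)} = 3 + \frac{1}{11} = \frac{34}{11}$)
$- \frac{14083}{69 \cdot 95 + v{\left(L,7 \right)}} + \frac{35988}{-19576} = - \frac{14083}{69 \cdot 95 + \frac{34}{11}} + \frac{35988}{-19576} = - \frac{14083}{6555 + \frac{34}{11}} + 35988 \left(- \frac{1}{19576}\right) = - \frac{14083}{\frac{72139}{11}} - \frac{8997}{4894} = \left(-14083\right) \frac{11}{72139} - \frac{8997}{4894} = - \frac{154913}{72139} - \frac{8997}{4894} = - \frac{1407178805}{353048266}$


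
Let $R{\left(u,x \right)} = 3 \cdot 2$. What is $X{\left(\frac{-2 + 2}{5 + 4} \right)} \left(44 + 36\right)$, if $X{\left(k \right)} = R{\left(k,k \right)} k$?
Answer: $0$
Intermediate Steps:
$R{\left(u,x \right)} = 6$
$X{\left(k \right)} = 6 k$
$X{\left(\frac{-2 + 2}{5 + 4} \right)} \left(44 + 36\right) = 6 \frac{-2 + 2}{5 + 4} \left(44 + 36\right) = 6 \cdot \frac{0}{9} \cdot 80 = 6 \cdot 0 \cdot \frac{1}{9} \cdot 80 = 6 \cdot 0 \cdot 80 = 0 \cdot 80 = 0$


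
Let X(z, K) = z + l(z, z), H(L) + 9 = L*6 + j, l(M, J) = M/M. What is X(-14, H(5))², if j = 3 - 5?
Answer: 169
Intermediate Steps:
j = -2
l(M, J) = 1
H(L) = -11 + 6*L (H(L) = -9 + (L*6 - 2) = -9 + (6*L - 2) = -9 + (-2 + 6*L) = -11 + 6*L)
X(z, K) = 1 + z (X(z, K) = z + 1 = 1 + z)
X(-14, H(5))² = (1 - 14)² = (-13)² = 169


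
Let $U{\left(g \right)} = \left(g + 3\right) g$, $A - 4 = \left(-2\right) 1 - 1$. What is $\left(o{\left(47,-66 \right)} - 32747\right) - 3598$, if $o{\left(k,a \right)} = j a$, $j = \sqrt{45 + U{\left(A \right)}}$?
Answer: $-36807$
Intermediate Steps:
$A = 1$ ($A = 4 - 3 = 1$)
$U{\left(g \right)} = g \left(3 + g\right)$ ($U{\left(g \right)} = \left(3 + g\right) g = g \left(3 + g\right)$)
$j = 7$ ($j = \sqrt{45 + 1 \left(3 + 1\right)} = \sqrt{45 + 1 \cdot 4} = \sqrt{45 + 4} = \sqrt{49} = 7$)
$o{\left(k,a \right)} = 7 a$
$\left(o{\left(47,-66 \right)} - 32747\right) - 3598 = \left(7 \left(-66\right) - 32747\right) - 3598 = \left(-462 - 32747\right) - 3598 = -33209 - 3598 = -36807$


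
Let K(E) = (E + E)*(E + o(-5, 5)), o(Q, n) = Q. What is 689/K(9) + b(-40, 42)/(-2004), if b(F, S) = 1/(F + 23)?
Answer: 1956077/204408 ≈ 9.5695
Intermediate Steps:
K(E) = 2*E*(-5 + E) (K(E) = (E + E)*(E - 5) = (2*E)*(-5 + E) = 2*E*(-5 + E))
b(F, S) = 1/(23 + F)
689/K(9) + b(-40, 42)/(-2004) = 689/((2*9*(-5 + 9))) + 1/((23 - 40)*(-2004)) = 689/((2*9*4)) - 1/2004/(-17) = 689/72 - 1/17*(-1/2004) = 689*(1/72) + 1/34068 = 689/72 + 1/34068 = 1956077/204408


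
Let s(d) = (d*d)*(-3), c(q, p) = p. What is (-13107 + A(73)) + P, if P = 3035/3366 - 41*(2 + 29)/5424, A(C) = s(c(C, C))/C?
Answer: -40547175055/3042864 ≈ -13325.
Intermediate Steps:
s(d) = -3*d**2 (s(d) = d**2*(-3) = -3*d**2)
A(C) = -3*C (A(C) = (-3*C**2)/C = -3*C)
P = 2030609/3042864 (P = 3035*(1/3366) - 41*31*(1/5424) = 3035/3366 - 1271*1/5424 = 3035/3366 - 1271/5424 = 2030609/3042864 ≈ 0.66733)
(-13107 + A(73)) + P = (-13107 - 3*73) + 2030609/3042864 = (-13107 - 219) + 2030609/3042864 = -13326 + 2030609/3042864 = -40547175055/3042864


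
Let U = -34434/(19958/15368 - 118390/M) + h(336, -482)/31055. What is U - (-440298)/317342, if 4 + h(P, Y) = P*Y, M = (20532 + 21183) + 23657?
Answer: 1253320225604860291871/18649357760362745 ≈ 67205.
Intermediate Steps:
M = 65372 (M = 41715 + 23657 = 65372)
h(P, Y) = -4 + P*Y
U = 7898698252643396/117534759095 (U = -34434/(19958/15368 - 118390/65372) + (-4 + 336*(-482))/31055 = -34434/(19958*(1/15368) - 118390*1/65372) + (-4 - 161952)*(1/31055) = -34434/(587/452 - 59195/32686) - 161956*1/31055 = -34434/(-3784729/7387036) - 161956/31055 = -34434*(-7387036/3784729) - 161956/31055 = 254365197624/3784729 - 161956/31055 = 7898698252643396/117534759095 ≈ 67203.)
U - (-440298)/317342 = 7898698252643396/117534759095 - (-440298)/317342 = 7898698252643396/117534759095 - 1*(-220149/158671) = 7898698252643396/117534759095 + 220149/158671 = 1253320225604860291871/18649357760362745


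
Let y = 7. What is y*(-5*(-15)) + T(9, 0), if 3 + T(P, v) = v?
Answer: 522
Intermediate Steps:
T(P, v) = -3 + v
y*(-5*(-15)) + T(9, 0) = 7*(-5*(-15)) + (-3 + 0) = 7*75 - 3 = 525 - 3 = 522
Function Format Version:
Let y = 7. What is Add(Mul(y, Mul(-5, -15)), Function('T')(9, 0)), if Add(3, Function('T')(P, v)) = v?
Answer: 522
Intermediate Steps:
Function('T')(P, v) = Add(-3, v)
Add(Mul(y, Mul(-5, -15)), Function('T')(9, 0)) = Add(Mul(7, Mul(-5, -15)), Add(-3, 0)) = Add(Mul(7, 75), -3) = Add(525, -3) = 522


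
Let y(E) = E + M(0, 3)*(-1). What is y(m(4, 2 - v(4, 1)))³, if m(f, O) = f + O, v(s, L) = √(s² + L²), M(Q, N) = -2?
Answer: (8 - √17)³ ≈ 58.271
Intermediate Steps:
v(s, L) = √(L² + s²)
m(f, O) = O + f
y(E) = 2 + E (y(E) = E - 2*(-1) = E + 2 = 2 + E)
y(m(4, 2 - v(4, 1)))³ = (2 + ((2 - √(1² + 4²)) + 4))³ = (2 + ((2 - √(1 + 16)) + 4))³ = (2 + ((2 - √17) + 4))³ = (2 + (6 - √17))³ = (8 - √17)³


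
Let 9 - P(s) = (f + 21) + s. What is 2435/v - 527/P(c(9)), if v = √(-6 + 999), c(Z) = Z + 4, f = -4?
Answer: 527/21 + 2435*√993/993 ≈ 102.37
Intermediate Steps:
c(Z) = 4 + Z
P(s) = -8 - s (P(s) = 9 - ((-4 + 21) + s) = 9 - (17 + s) = 9 + (-17 - s) = -8 - s)
v = √993 ≈ 31.512
2435/v - 527/P(c(9)) = 2435/(√993) - 527/(-8 - (4 + 9)) = 2435*(√993/993) - 527/(-8 - 1*13) = 2435*√993/993 - 527/(-8 - 13) = 2435*√993/993 - 527/(-21) = 2435*√993/993 - 527*(-1/21) = 2435*√993/993 + 527/21 = 527/21 + 2435*√993/993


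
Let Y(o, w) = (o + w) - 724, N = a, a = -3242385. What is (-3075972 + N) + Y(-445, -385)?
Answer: -6319911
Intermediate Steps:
N = -3242385
Y(o, w) = -724 + o + w
(-3075972 + N) + Y(-445, -385) = (-3075972 - 3242385) + (-724 - 445 - 385) = -6318357 - 1554 = -6319911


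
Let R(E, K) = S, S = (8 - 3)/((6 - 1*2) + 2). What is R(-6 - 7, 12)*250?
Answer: 625/3 ≈ 208.33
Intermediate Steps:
S = ⅚ (S = 5/((6 - 2) + 2) = 5/(4 + 2) = 5/6 = 5*(⅙) = ⅚ ≈ 0.83333)
R(E, K) = ⅚
R(-6 - 7, 12)*250 = (⅚)*250 = 625/3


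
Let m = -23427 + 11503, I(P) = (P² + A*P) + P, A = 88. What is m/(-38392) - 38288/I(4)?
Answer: -91594823/892614 ≈ -102.61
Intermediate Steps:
I(P) = P² + 89*P (I(P) = (P² + 88*P) + P = P² + 89*P)
m = -11924
m/(-38392) - 38288/I(4) = -11924/(-38392) - 38288*1/(4*(89 + 4)) = -11924*(-1/38392) - 38288/(4*93) = 2981/9598 - 38288/372 = 2981/9598 - 38288*1/372 = 2981/9598 - 9572/93 = -91594823/892614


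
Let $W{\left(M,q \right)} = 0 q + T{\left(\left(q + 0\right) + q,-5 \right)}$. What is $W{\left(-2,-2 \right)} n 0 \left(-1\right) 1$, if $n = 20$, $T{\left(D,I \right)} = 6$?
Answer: $0$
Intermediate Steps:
$W{\left(M,q \right)} = 6$ ($W{\left(M,q \right)} = 0 q + 6 = 0 + 6 = 6$)
$W{\left(-2,-2 \right)} n 0 \left(-1\right) 1 = 6 \cdot 20 \cdot 0 \left(-1\right) 1 = 120 \cdot 0 \cdot 1 = 120 \cdot 0 = 0$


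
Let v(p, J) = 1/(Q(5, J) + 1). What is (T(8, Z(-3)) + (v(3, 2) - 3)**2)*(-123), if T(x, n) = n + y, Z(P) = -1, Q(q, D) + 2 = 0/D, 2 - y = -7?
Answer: -2952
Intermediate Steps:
y = 9 (y = 2 - 1*(-7) = 2 + 7 = 9)
Q(q, D) = -2 (Q(q, D) = -2 + 0/D = -2 + 0 = -2)
v(p, J) = -1 (v(p, J) = 1/(-2 + 1) = 1/(-1) = -1)
T(x, n) = 9 + n (T(x, n) = n + 9 = 9 + n)
(T(8, Z(-3)) + (v(3, 2) - 3)**2)*(-123) = ((9 - 1) + (-1 - 3)**2)*(-123) = (8 + (-4)**2)*(-123) = (8 + 16)*(-123) = 24*(-123) = -2952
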